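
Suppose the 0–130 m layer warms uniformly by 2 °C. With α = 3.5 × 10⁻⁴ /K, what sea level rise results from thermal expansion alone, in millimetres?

91.0 mm

Δh = αΔT·H = 3.5×10⁻⁴ × 2 × 130 = 0.09100 m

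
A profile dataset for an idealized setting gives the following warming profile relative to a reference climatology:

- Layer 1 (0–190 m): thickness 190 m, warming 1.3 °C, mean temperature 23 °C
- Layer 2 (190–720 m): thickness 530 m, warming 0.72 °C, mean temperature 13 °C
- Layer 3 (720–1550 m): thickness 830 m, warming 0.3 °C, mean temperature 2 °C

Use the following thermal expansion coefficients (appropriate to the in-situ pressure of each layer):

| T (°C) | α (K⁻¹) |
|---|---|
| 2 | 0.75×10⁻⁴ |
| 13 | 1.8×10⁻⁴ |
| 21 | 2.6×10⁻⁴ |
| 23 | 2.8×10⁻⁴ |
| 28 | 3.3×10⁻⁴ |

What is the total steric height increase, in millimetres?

about 157 mm

Layer 1 at 23 °C → α = 2.8×10⁻⁴ K⁻¹
Layer 2 at 13 °C → α = 1.8×10⁻⁴ K⁻¹
Layer 3 at 2 °C → α = 0.75×10⁻⁴ K⁻¹
Layer 1: 1.3 × 2.8×10⁻⁴ × 190 = 0.06916 m
530 × 1.8×10⁻⁴ × 0.72 = 0.068688 m
0.75×10⁻⁴ × 830 × 0.3 = 0.018675 m
Δh = 0.06916 + 0.068688 + 0.018675 = 0.156523 m ≈ 157 mm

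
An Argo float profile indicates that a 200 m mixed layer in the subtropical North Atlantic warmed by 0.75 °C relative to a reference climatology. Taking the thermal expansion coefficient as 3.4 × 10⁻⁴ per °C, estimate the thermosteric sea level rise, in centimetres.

Δh = 5.1 cm

Δh = αΔT·H = 3.4×10⁻⁴ × 0.75 × 200 = 0.05100 m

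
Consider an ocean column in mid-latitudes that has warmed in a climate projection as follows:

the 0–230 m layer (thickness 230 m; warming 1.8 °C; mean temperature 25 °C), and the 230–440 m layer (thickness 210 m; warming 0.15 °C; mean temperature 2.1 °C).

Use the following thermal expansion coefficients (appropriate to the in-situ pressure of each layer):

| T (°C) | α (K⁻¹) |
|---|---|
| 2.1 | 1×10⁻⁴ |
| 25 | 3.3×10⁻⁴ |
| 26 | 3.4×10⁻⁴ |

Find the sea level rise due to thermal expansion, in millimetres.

Δh ≈ 140 mm

Layer 1 at 25 °C → α = 3.3×10⁻⁴ K⁻¹
Layer 2 at 2.1 °C → α = 1×10⁻⁴ K⁻¹
1.8 × 230 × 3.3×10⁻⁴ = 0.13662 m
Layer 2: 0.15 × 210 × 1×10⁻⁴ = 0.00315 m
Δh = 0.13662 + 0.00315 = 0.13977 m ≈ 140 mm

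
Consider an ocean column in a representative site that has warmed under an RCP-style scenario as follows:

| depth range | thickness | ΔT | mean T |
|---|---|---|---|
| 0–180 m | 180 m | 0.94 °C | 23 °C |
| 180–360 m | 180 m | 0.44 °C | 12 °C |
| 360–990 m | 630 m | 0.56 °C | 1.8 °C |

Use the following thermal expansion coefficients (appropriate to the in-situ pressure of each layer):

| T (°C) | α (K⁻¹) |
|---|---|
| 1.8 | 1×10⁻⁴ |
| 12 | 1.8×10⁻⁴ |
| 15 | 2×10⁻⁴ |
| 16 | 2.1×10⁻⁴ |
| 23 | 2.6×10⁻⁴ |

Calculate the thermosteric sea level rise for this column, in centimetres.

Δh ≈ 9.35 cm

Layer 1 at 23 °C → α = 2.6×10⁻⁴ K⁻¹
Layer 2 at 12 °C → α = 1.8×10⁻⁴ K⁻¹
Layer 3 at 1.8 °C → α = 1×10⁻⁴ K⁻¹
180 × 0.94 × 2.6×10⁻⁴ = 0.043992 m
Layer 2: 180 × 0.44 × 1.8×10⁻⁴ = 0.014256 m
Layer 3: 0.56 × 1×10⁻⁴ × 630 = 0.03528 m
Δh = 0.043992 + 0.014256 + 0.03528 = 0.093528 m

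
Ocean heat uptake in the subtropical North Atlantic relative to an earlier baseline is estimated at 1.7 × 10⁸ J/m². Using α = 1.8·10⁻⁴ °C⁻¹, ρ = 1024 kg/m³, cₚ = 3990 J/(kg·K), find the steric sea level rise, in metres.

Δh = αQ/(ρcₚ) = 1.8×10⁻⁴ × 1.7×10⁸ / (1024 × 3990) ≈ 0.0074894 m

Δh = 0.0075 m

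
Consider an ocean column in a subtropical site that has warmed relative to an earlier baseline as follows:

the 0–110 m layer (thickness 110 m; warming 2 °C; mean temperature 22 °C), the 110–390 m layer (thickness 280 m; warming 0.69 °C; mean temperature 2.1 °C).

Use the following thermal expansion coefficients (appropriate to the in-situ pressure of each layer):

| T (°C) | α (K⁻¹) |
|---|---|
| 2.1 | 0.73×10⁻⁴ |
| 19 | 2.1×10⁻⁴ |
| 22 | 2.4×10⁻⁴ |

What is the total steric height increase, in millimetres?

Layer 1 at 22 °C → α = 2.4×10⁻⁴ K⁻¹
Layer 2 at 2.1 °C → α = 0.73×10⁻⁴ K⁻¹
0–110 m: 2.4×10⁻⁴ × 2 × 110 = 0.05280 m
0.69 × 280 × 0.73×10⁻⁴ = 0.0141036 m
Δh = 0.05280 + 0.0141036 = 0.0669036 m

Δh ≈ 66.9 mm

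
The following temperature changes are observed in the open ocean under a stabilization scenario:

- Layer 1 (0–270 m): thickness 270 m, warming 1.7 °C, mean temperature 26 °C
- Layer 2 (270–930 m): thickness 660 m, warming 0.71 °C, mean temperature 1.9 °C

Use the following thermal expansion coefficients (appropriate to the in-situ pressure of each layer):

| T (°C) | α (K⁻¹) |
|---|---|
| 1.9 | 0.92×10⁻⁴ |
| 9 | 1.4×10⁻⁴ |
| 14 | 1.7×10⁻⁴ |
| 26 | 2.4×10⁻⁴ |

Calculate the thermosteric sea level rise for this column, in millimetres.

153 mm of thermosteric rise

Layer 1 at 26 °C → α = 2.4×10⁻⁴ K⁻¹
Layer 2 at 1.9 °C → α = 0.92×10⁻⁴ K⁻¹
0–270 m: 270 × 1.7 × 2.4×10⁻⁴ = 0.11016 m
660 × 0.92×10⁻⁴ × 0.71 = 0.0431112 m
Δh = 0.11016 + 0.0431112 = 0.1532712 m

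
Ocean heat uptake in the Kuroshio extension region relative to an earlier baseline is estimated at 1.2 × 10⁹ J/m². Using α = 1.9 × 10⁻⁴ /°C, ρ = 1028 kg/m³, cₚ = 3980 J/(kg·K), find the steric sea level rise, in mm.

Δh = αQ/(ρcₚ) = 1.9×10⁻⁴ × 1.2×10⁹ / (1028 × 3980) ≈ 0.055726 m

56 mm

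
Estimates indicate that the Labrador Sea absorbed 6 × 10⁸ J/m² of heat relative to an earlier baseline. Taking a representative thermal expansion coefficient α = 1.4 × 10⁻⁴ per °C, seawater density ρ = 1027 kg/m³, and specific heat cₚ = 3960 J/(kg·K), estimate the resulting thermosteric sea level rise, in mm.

21 mm

Δh = αQ/(ρcₚ) = 1.4×10⁻⁴ × 6×10⁸ / (1027 × 3960) ≈ 0.020654 m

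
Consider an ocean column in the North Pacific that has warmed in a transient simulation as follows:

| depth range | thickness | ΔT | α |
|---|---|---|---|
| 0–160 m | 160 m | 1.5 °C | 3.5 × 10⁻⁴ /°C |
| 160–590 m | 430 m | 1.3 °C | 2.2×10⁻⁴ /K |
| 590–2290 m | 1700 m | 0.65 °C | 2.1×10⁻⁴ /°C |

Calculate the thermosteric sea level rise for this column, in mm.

439 mm of thermosteric rise

Layer 1: 160 × 1.5 × 3.5×10⁻⁴ = 0.08400 m
160–590 m: 430 × 2.2×10⁻⁴ × 1.3 = 0.12298 m
590–2290 m: 0.65 × 2.1×10⁻⁴ × 1700 = 0.23205 m
Δh = 0.08400 + 0.12298 + 0.23205 = 0.43903 m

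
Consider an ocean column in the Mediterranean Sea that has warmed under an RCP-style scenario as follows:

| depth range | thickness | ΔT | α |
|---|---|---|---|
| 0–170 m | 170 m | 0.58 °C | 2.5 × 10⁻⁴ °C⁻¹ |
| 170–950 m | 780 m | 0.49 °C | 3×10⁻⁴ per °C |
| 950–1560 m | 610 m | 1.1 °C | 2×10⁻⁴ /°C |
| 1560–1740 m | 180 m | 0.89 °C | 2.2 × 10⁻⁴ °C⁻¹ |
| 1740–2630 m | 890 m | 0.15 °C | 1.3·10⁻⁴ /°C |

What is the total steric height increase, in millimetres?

Layer 1: 170 × 2.5×10⁻⁴ × 0.58 = 0.02465 m
Layer 2: 780 × 0.49 × 3×10⁻⁴ = 0.11466 m
950–1560 m: 2×10⁻⁴ × 1.1 × 610 = 0.13420 m
Layer 4: 2.2×10⁻⁴ × 0.89 × 180 = 0.035244 m
1.3×10⁻⁴ × 0.15 × 890 = 0.017355 m
Δh = 0.02465 + 0.11466 + 0.13420 + 0.035244 + 0.017355 = 0.326109 m

326 mm of thermosteric rise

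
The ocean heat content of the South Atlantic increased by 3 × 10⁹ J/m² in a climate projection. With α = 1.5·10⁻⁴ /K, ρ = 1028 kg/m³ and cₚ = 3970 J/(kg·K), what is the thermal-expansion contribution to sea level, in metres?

Δh = αQ/(ρcₚ) = 1.5×10⁻⁴ × 3×10⁹ / (1028 × 3970) ≈ 0.11026 m

0.11 m of thermosteric rise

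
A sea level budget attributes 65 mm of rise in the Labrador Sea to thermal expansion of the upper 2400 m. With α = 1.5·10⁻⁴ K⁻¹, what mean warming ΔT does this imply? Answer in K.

ΔT = Δh/(αH) = 0.065 / (1.5×10⁻⁴ × 2400) ≈ 0.1806 K

ΔT ≈ 0.181 K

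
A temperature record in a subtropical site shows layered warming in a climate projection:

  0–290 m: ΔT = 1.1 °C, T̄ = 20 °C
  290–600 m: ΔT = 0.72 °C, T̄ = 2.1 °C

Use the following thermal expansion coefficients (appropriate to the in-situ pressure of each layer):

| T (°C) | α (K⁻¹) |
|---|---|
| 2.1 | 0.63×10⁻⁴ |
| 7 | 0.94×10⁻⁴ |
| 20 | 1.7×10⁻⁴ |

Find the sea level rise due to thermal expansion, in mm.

Layer 1 at 20 °C → α = 1.7×10⁻⁴ K⁻¹
Layer 2 at 2.1 °C → α = 0.63×10⁻⁴ K⁻¹
Layer 1: 1.1 × 1.7×10⁻⁴ × 290 = 0.05423 m
Layer 2: 310 × 0.63×10⁻⁴ × 0.72 = 0.0140616 m
Δh = 0.05423 + 0.0140616 = 0.0682916 m ≈ 68.3 mm

68.3 mm of thermosteric rise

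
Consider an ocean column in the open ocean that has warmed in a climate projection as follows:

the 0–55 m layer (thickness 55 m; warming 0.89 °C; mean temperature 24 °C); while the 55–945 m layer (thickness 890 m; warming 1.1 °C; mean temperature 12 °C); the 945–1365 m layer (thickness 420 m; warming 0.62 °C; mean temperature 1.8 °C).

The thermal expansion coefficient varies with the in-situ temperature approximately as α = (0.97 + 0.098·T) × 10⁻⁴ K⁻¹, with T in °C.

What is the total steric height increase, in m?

0.26 m

Layer 1: α = (0.97 + 0.098×24)×10⁻⁴ = 3.322×10⁻⁴ K⁻¹
Layer 2: α = (0.97 + 0.098×12)×10⁻⁴ = 2.146×10⁻⁴ K⁻¹
Layer 3: α = (0.97 + 0.098×1.8)×10⁻⁴ = 1.1464×10⁻⁴ K⁻¹
0–55 m: 3.322×10⁻⁴ × 0.89 × 55 = 0.01626119 m
1.1 × 890 × 2.146×10⁻⁴ = 0.2100934 m
1.1464×10⁻⁴ × 0.62 × 420 = 0.029852256 m
Δh = 0.01626119 + 0.2100934 + 0.029852256 = 0.256206846 m ≈ 0.26 m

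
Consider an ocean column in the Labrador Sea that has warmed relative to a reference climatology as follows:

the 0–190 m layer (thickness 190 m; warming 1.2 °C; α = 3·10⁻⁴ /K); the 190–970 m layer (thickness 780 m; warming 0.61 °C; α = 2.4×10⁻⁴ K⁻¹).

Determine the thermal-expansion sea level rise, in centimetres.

3×10⁻⁴ × 1.2 × 190 = 0.06840 m
Layer 2: 2.4×10⁻⁴ × 0.61 × 780 = 0.114192 m
Δh = 0.06840 + 0.114192 = 0.182592 m

about 18.3 cm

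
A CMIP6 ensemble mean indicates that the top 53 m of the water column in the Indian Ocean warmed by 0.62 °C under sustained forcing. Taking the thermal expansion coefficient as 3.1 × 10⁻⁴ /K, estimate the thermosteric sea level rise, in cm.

Δh = αΔT·H = 3.1×10⁻⁴ × 0.62 × 53 = 0.0101866 m

1.0 cm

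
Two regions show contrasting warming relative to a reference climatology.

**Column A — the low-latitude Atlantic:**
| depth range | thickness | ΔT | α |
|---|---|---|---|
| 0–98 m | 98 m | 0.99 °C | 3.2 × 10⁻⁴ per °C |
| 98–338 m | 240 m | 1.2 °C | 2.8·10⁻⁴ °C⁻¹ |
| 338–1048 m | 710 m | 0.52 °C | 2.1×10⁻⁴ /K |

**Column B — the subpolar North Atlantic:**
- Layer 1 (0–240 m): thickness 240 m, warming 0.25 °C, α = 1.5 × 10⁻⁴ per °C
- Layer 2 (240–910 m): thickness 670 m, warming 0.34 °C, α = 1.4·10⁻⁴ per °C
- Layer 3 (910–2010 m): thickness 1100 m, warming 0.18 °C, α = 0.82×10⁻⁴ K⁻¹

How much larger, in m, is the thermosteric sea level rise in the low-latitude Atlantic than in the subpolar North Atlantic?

0.13 m

A Layer 1: 0.99 × 3.2×10⁻⁴ × 98 = 0.0310464 m
A 98–338 m: 1.2 × 2.8×10⁻⁴ × 240 = 0.08064 m
A 338–1048 m: 710 × 0.52 × 2.1×10⁻⁴ = 0.077532 m
A total: 0.1892184 m
B Layer 1: 0.25 × 240 × 1.5×10⁻⁴ = 0.00900 m
B Layer 2: 1.4×10⁻⁴ × 0.34 × 670 = 0.031892 m
B 910–2010 m: 0.82×10⁻⁴ × 0.18 × 1100 = 0.016236 m
B total: 0.057128 m
Difference: 0.1892184 − 0.057128 = 0.1320904 m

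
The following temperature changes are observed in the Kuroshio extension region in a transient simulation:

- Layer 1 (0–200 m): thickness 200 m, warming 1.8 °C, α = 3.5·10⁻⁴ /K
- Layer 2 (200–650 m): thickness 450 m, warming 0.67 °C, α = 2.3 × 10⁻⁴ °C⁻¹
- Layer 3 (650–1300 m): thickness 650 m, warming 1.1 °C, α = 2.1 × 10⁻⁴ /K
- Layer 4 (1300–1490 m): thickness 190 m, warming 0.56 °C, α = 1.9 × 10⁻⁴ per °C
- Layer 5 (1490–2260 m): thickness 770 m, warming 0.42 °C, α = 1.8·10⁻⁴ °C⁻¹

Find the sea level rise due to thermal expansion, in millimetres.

Layer 1: 200 × 1.8 × 3.5×10⁻⁴ = 0.12600 m
Layer 2: 0.67 × 2.3×10⁻⁴ × 450 = 0.069345 m
650–1300 m: 650 × 1.1 × 2.1×10⁻⁴ = 0.15015 m
Layer 4: 1.9×10⁻⁴ × 190 × 0.56 = 0.020216 m
Layer 5: 1.8×10⁻⁴ × 770 × 0.42 = 0.058212 m
Δh = 0.12600 + 0.069345 + 0.15015 + 0.020216 + 0.058212 = 0.423923 m ≈ 424 mm

424 mm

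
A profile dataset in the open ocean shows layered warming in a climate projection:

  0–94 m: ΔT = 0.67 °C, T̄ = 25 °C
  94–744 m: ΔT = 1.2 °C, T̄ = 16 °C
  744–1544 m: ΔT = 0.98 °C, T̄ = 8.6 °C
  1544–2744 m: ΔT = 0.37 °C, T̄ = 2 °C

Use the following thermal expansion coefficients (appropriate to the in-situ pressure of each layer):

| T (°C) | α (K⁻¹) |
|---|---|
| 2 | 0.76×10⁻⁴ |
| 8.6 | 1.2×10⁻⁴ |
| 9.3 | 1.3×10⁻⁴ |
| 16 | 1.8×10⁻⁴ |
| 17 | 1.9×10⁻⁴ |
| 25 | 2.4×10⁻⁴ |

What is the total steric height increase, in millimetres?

Layer 1 at 25 °C → α = 2.4×10⁻⁴ K⁻¹
Layer 2 at 16 °C → α = 1.8×10⁻⁴ K⁻¹
Layer 3 at 8.6 °C → α = 1.2×10⁻⁴ K⁻¹
Layer 4 at 2 °C → α = 0.76×10⁻⁴ K⁻¹
0–94 m: 2.4×10⁻⁴ × 94 × 0.67 = 0.0151152 m
94–744 m: 650 × 1.2 × 1.8×10⁻⁴ = 0.14040 m
1.2×10⁻⁴ × 800 × 0.98 = 0.09408 m
Layer 4: 0.76×10⁻⁴ × 0.37 × 1200 = 0.033744 m
Δh = 0.0151152 + 0.14040 + 0.09408 + 0.033744 = 0.2833392 m

280 mm of thermosteric rise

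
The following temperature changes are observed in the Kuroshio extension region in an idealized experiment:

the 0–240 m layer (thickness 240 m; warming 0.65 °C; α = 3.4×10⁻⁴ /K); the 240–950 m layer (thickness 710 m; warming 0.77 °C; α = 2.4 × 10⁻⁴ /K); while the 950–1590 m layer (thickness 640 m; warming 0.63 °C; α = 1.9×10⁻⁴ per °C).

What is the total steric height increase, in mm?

Layer 1: 0.65 × 3.4×10⁻⁴ × 240 = 0.05304 m
240–950 m: 2.4×10⁻⁴ × 710 × 0.77 = 0.131208 m
950–1590 m: 0.63 × 640 × 1.9×10⁻⁴ = 0.076608 m
Δh = 0.05304 + 0.131208 + 0.076608 = 0.260856 m

Δh ≈ 260 mm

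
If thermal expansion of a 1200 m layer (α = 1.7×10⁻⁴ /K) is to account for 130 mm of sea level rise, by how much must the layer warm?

about 0.64 °C

ΔT = Δh/(αH) = 0.13 / (1.7×10⁻⁴ × 1200) ≈ 0.6373 °C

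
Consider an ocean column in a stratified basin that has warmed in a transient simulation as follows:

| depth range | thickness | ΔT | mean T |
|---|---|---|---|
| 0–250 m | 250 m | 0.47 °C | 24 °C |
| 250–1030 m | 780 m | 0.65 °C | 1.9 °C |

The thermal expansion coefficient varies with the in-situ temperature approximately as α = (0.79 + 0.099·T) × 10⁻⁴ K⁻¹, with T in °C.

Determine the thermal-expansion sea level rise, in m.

Δh ≈ 0.087 m

Layer 1: α = (0.79 + 0.099×24)×10⁻⁴ = 3.166×10⁻⁴ K⁻¹
Layer 2: α = (0.79 + 0.099×1.9)×10⁻⁴ = 0.9781×10⁻⁴ K⁻¹
3.166×10⁻⁴ × 250 × 0.47 = 0.0372005 m
Layer 2: 0.9781×10⁻⁴ × 0.65 × 780 = 0.04958967 m
Δh = 0.0372005 + 0.04958967 = 0.08679017 m ≈ 0.087 m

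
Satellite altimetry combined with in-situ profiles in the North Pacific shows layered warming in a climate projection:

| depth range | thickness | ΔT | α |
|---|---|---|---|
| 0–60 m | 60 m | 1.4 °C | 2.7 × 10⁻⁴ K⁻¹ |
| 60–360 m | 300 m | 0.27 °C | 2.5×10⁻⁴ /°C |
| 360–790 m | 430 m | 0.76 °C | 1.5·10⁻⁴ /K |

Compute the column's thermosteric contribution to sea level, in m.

0.0920 m of thermosteric rise

Layer 1: 2.7×10⁻⁴ × 60 × 1.4 = 0.02268 m
Layer 2: 0.27 × 300 × 2.5×10⁻⁴ = 0.02025 m
360–790 m: 430 × 1.5×10⁻⁴ × 0.76 = 0.04902 m
Δh = 0.02268 + 0.02025 + 0.04902 = 0.09195 m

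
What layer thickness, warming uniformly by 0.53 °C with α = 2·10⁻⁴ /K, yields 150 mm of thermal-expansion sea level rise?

about 1420 m

H = Δh/(αΔT) = 0.15 / (2×10⁻⁴ × 0.53) ≈ 1415 m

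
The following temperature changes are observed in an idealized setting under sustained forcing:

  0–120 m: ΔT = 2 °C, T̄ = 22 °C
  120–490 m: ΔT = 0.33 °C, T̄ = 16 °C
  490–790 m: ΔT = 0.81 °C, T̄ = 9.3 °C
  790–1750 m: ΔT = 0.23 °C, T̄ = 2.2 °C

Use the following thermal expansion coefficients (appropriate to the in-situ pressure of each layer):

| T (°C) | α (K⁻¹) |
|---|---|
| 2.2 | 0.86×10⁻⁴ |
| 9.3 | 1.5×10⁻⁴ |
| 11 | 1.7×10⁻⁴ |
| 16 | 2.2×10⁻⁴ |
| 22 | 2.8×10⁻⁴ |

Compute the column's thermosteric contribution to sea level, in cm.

about 15.0 cm

Layer 1 at 22 °C → α = 2.8×10⁻⁴ K⁻¹
Layer 2 at 16 °C → α = 2.2×10⁻⁴ K⁻¹
Layer 3 at 9.3 °C → α = 1.5×10⁻⁴ K⁻¹
Layer 4 at 2.2 °C → α = 0.86×10⁻⁴ K⁻¹
2 × 2.8×10⁻⁴ × 120 = 0.06720 m
Layer 2: 0.33 × 370 × 2.2×10⁻⁴ = 0.026862 m
Layer 3: 300 × 0.81 × 1.5×10⁻⁴ = 0.03645 m
0.23 × 960 × 0.86×10⁻⁴ = 0.0189888 m
Δh = 0.06720 + 0.026862 + 0.03645 + 0.0189888 = 0.1495008 m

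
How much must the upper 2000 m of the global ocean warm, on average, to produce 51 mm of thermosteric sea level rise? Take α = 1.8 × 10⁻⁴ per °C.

ΔT ≈ 0.14 K

ΔT = Δh/(αH) = 0.051 / (1.8×10⁻⁴ × 2000) ≈ 0.1417 K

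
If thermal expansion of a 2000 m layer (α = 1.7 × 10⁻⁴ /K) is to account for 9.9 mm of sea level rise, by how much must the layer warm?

ΔT = Δh/(αH) = 0.0099 / (1.7×10⁻⁴ × 2000) ≈ 0.02912 K

ΔT ≈ 0.0291 K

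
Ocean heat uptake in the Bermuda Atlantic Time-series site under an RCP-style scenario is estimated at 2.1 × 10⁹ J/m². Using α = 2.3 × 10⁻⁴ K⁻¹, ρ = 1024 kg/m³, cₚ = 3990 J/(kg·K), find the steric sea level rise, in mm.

Δh = αQ/(ρcₚ) = 2.3×10⁻⁴ × 2.1×10⁹ / (1024 × 3990) ≈ 0.11822 m

about 120 mm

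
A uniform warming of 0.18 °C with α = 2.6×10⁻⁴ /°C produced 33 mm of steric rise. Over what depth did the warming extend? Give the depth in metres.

H = Δh/(αΔT) = 0.033 / (2.6×10⁻⁴ × 0.18) ≈ 705.1 m

705 m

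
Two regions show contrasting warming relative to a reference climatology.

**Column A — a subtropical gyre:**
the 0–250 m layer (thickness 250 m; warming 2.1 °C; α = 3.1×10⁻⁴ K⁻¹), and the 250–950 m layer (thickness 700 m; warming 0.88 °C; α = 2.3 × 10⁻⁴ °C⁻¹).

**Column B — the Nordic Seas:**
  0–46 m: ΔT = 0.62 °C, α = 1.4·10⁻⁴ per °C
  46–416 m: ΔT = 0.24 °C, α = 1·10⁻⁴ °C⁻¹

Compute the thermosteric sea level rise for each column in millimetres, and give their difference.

A 0–250 m: 250 × 2.1 × 3.1×10⁻⁴ = 0.16275 m
A Layer 2: 0.88 × 2.3×10⁻⁴ × 700 = 0.14168 m
A total: 0.30443 m
B 0–46 m: 1.4×10⁻⁴ × 46 × 0.62 = 0.0039928 m
B 1×10⁻⁴ × 0.24 × 370 = 0.00888 m
B total: 0.0128728 m
Difference: 0.30443 − 0.0128728 = 0.2915572 m

A: 304 mm; B: 12.9 mm; difference 292 mm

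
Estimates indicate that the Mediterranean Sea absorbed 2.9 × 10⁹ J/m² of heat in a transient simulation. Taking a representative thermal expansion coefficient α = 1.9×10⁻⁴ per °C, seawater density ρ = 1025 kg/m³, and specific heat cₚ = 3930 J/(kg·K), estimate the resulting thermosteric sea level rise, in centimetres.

13.7 cm of thermosteric rise

Δh = αQ/(ρcₚ) = 1.9×10⁻⁴ × 2.9×10⁹ / (1025 × 3930) ≈ 0.13678 m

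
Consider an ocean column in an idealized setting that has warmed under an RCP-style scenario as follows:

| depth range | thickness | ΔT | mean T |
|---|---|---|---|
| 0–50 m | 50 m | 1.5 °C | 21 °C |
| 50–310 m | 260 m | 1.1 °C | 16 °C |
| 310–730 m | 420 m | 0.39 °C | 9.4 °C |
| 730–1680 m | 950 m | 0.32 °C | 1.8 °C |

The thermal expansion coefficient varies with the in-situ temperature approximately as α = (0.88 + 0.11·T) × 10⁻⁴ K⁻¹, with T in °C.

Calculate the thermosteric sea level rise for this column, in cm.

16 cm of thermosteric rise

Layer 1: α = (0.88 + 0.11×21)×10⁻⁴ = 3.19×10⁻⁴ K⁻¹
Layer 2: α = (0.88 + 0.11×16)×10⁻⁴ = 2.64×10⁻⁴ K⁻¹
Layer 3: α = (0.88 + 0.11×9.4)×10⁻⁴ = 1.914×10⁻⁴ K⁻¹
Layer 4: α = (0.88 + 0.11×1.8)×10⁻⁴ = 1.078×10⁻⁴ K⁻¹
Layer 1: 3.19×10⁻⁴ × 50 × 1.5 = 0.023925 m
Layer 2: 2.64×10⁻⁴ × 1.1 × 260 = 0.075504 m
310–730 m: 1.914×10⁻⁴ × 0.39 × 420 = 0.03135132 m
1.078×10⁻⁴ × 0.32 × 950 = 0.0327712 m
Δh = 0.023925 + 0.075504 + 0.03135132 + 0.0327712 = 0.16355152 m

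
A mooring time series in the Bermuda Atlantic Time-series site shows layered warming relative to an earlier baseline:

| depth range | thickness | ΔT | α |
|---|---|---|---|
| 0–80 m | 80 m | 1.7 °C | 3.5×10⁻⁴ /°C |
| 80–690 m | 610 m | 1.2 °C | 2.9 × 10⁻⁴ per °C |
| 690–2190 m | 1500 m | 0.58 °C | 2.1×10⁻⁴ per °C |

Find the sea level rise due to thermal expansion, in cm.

44 cm

80 × 3.5×10⁻⁴ × 1.7 = 0.04760 m
Layer 2: 2.9×10⁻⁴ × 1.2 × 610 = 0.21228 m
690–2190 m: 2.1×10⁻⁴ × 1500 × 0.58 = 0.18270 m
Δh = 0.04760 + 0.21228 + 0.18270 = 0.44258 m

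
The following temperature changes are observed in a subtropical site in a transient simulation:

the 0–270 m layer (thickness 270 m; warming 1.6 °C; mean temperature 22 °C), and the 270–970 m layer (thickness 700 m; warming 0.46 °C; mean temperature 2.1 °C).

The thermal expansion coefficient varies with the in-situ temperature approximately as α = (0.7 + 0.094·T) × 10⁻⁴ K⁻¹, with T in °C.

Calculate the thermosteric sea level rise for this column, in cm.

Layer 1: α = (0.7 + 0.094×22)×10⁻⁴ = 2.768×10⁻⁴ K⁻¹
Layer 2: α = (0.7 + 0.094×2.1)×10⁻⁴ = 0.8974×10⁻⁴ K⁻¹
0–270 m: 2.768×10⁻⁴ × 270 × 1.6 = 0.1195776 m
700 × 0.46 × 0.8974×10⁻⁴ = 0.02889628 m
Δh = 0.1195776 + 0.02889628 = 0.14847388 m

Δh = 15 cm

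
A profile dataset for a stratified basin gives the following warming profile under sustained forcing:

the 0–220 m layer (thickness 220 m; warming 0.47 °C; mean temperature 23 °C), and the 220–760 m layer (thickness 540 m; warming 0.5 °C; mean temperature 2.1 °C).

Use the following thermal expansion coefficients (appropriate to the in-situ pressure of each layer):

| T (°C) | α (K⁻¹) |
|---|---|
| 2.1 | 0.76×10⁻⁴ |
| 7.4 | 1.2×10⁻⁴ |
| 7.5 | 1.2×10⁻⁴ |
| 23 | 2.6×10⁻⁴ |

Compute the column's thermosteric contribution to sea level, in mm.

Layer 1 at 23 °C → α = 2.6×10⁻⁴ K⁻¹
Layer 2 at 2.1 °C → α = 0.76×10⁻⁴ K⁻¹
0.47 × 220 × 2.6×10⁻⁴ = 0.026884 m
540 × 0.5 × 0.76×10⁻⁴ = 0.02052 m
Δh = 0.026884 + 0.02052 = 0.047404 m

47.4 mm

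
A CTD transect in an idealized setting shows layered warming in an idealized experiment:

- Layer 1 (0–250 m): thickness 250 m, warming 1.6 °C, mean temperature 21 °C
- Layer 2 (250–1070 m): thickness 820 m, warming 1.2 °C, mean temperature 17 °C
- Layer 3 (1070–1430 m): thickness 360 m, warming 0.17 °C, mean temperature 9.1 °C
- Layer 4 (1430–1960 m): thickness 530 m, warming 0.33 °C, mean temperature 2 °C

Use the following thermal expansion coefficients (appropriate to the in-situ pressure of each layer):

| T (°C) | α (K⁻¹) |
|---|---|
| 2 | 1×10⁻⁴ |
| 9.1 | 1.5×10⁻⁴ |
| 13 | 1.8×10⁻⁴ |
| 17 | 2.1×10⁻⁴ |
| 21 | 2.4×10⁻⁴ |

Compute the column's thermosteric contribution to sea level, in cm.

Layer 1 at 21 °C → α = 2.4×10⁻⁴ K⁻¹
Layer 2 at 17 °C → α = 2.1×10⁻⁴ K⁻¹
Layer 3 at 9.1 °C → α = 1.5×10⁻⁴ K⁻¹
Layer 4 at 2 °C → α = 1×10⁻⁴ K⁻¹
0–250 m: 1.6 × 2.4×10⁻⁴ × 250 = 0.09600 m
2.1×10⁻⁴ × 1.2 × 820 = 0.20664 m
Layer 3: 1.5×10⁻⁴ × 0.17 × 360 = 0.00918 m
1×10⁻⁴ × 0.33 × 530 = 0.01749 m
Δh = 0.09600 + 0.20664 + 0.00918 + 0.01749 = 0.32931 m

Δh ≈ 32.9 cm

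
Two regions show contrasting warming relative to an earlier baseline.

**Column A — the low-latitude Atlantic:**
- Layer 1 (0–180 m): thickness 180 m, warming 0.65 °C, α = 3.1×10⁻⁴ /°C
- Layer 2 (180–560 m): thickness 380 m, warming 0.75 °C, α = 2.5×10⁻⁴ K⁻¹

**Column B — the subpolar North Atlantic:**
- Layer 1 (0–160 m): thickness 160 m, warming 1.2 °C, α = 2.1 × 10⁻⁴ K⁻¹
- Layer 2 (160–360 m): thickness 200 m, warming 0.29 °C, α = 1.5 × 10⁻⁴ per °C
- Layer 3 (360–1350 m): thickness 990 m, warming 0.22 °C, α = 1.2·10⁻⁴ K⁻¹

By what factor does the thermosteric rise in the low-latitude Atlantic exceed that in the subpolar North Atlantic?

A Layer 1: 0.65 × 180 × 3.1×10⁻⁴ = 0.03627 m
A 380 × 2.5×10⁻⁴ × 0.75 = 0.07125 m
A total: 0.10752 m
B 0–160 m: 1.2 × 2.1×10⁻⁴ × 160 = 0.04032 m
B 200 × 1.5×10⁻⁴ × 0.29 = 0.00870 m
B 0.22 × 990 × 1.2×10⁻⁴ = 0.026136 m
B total: 0.075156 m
Ratio: 0.10752 / 0.075156 ≈ 1.431

a factor of 1.43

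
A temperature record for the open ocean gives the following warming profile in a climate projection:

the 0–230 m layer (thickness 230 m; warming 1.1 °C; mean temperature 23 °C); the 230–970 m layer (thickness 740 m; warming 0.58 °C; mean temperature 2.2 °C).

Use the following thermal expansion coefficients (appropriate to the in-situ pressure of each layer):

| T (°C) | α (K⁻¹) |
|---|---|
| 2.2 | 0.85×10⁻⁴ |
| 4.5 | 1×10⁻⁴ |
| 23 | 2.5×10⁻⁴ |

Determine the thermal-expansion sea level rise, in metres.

Layer 1 at 23 °C → α = 2.5×10⁻⁴ K⁻¹
Layer 2 at 2.2 °C → α = 0.85×10⁻⁴ K⁻¹
0–230 m: 230 × 2.5×10⁻⁴ × 1.1 = 0.06325 m
Layer 2: 0.85×10⁻⁴ × 0.58 × 740 = 0.036482 m
Δh = 0.06325 + 0.036482 = 0.099732 m

about 0.0997 m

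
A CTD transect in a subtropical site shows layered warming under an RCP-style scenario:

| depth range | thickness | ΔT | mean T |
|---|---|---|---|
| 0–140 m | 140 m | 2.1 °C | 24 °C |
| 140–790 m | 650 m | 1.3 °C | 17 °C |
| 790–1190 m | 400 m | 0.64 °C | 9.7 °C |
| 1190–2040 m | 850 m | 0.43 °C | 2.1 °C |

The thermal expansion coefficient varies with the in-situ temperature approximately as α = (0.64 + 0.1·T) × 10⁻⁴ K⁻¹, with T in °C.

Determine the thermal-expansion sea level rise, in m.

Layer 1: α = (0.64 + 0.1×24)×10⁻⁴ = 3.04×10⁻⁴ K⁻¹
Layer 2: α = (0.64 + 0.1×17)×10⁻⁴ = 2.34×10⁻⁴ K⁻¹
Layer 3: α = (0.64 + 0.1×9.7)×10⁻⁴ = 1.61×10⁻⁴ K⁻¹
Layer 4: α = (0.64 + 0.1×2.1)×10⁻⁴ = 0.85×10⁻⁴ K⁻¹
140 × 2.1 × 3.04×10⁻⁴ = 0.089376 m
2.34×10⁻⁴ × 650 × 1.3 = 0.19773 m
Layer 3: 400 × 1.61×10⁻⁴ × 0.64 = 0.041216 m
1190–2040 m: 0.43 × 850 × 0.85×10⁻⁴ = 0.0310675 m
Δh = 0.089376 + 0.19773 + 0.041216 + 0.0310675 = 0.3593895 m ≈ 0.359 m

Δh = 0.359 m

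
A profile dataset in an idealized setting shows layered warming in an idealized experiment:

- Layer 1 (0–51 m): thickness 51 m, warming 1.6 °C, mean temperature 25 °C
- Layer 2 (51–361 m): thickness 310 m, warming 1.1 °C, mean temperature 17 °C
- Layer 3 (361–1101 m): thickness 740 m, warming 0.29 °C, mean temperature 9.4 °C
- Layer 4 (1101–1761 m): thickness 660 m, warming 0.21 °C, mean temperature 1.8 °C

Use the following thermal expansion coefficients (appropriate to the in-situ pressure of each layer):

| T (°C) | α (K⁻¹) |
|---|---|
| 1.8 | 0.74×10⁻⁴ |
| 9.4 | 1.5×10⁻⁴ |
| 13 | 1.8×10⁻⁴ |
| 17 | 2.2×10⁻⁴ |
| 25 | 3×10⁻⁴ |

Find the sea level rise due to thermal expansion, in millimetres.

142 mm of thermosteric rise

Layer 1 at 25 °C → α = 3×10⁻⁴ K⁻¹
Layer 2 at 17 °C → α = 2.2×10⁻⁴ K⁻¹
Layer 3 at 9.4 °C → α = 1.5×10⁻⁴ K⁻¹
Layer 4 at 1.8 °C → α = 0.74×10⁻⁴ K⁻¹
0–51 m: 3×10⁻⁴ × 51 × 1.6 = 0.02448 m
Layer 2: 1.1 × 310 × 2.2×10⁻⁴ = 0.07502 m
0.29 × 1.5×10⁻⁴ × 740 = 0.03219 m
1101–1761 m: 660 × 0.74×10⁻⁴ × 0.21 = 0.0102564 m
Δh = 0.02448 + 0.07502 + 0.03219 + 0.0102564 = 0.1419464 m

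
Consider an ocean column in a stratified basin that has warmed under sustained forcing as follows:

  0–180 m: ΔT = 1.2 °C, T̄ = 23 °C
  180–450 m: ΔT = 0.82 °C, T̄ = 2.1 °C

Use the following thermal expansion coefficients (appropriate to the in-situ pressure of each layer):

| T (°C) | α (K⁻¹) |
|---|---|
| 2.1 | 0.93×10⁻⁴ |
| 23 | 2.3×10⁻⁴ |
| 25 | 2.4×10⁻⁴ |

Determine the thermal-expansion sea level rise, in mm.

Δh ≈ 70 mm

Layer 1 at 23 °C → α = 2.3×10⁻⁴ K⁻¹
Layer 2 at 2.1 °C → α = 0.93×10⁻⁴ K⁻¹
2.3×10⁻⁴ × 1.2 × 180 = 0.04968 m
270 × 0.82 × 0.93×10⁻⁴ = 0.0205902 m
Δh = 0.04968 + 0.0205902 = 0.0702702 m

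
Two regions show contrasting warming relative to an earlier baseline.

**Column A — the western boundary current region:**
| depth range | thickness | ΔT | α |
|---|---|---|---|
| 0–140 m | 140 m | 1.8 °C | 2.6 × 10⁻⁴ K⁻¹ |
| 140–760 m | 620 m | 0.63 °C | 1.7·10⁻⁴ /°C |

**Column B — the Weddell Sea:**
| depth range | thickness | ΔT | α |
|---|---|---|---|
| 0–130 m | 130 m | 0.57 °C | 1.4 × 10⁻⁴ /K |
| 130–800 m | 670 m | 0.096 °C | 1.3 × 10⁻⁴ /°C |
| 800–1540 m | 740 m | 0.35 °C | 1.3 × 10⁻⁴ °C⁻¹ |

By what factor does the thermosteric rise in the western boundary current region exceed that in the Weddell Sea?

A 0–140 m: 1.8 × 2.6×10⁻⁴ × 140 = 0.06552 m
A 140–760 m: 0.63 × 1.7×10⁻⁴ × 620 = 0.066402 m
A total: 0.131922 m
B 0–130 m: 1.4×10⁻⁴ × 130 × 0.57 = 0.010374 m
B 130–800 m: 1.3×10⁻⁴ × 670 × 0.096 = 0.0083616 m
B 0.35 × 740 × 1.3×10⁻⁴ = 0.03367 m
B total: 0.0524056 m
Ratio: 0.131922 / 0.0524056 ≈ 2.517

a factor of 2.5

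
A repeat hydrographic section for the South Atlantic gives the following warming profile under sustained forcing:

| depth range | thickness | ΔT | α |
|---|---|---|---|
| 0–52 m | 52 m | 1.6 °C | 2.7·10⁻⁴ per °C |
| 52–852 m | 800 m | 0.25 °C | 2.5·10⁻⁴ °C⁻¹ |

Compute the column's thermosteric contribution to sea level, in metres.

0.072 m of thermosteric rise

52 × 1.6 × 2.7×10⁻⁴ = 0.022464 m
800 × 0.25 × 2.5×10⁻⁴ = 0.05000 m
Δh = 0.022464 + 0.05000 = 0.072464 m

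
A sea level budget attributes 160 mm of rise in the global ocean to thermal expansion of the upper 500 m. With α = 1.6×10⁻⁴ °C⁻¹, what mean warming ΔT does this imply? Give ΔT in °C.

ΔT ≈ 2.00 °C

ΔT = Δh/(αH) = 0.16 / (1.6×10⁻⁴ × 500) = 2.000 °C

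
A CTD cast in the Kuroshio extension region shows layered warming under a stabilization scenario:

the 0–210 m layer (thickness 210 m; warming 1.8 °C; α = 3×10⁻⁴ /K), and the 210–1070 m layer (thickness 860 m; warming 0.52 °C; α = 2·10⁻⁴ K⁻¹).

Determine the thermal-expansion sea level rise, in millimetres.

203 mm

0–210 m: 3×10⁻⁴ × 210 × 1.8 = 0.11340 m
Layer 2: 0.52 × 860 × 2×10⁻⁴ = 0.08944 m
Δh = 0.11340 + 0.08944 = 0.20284 m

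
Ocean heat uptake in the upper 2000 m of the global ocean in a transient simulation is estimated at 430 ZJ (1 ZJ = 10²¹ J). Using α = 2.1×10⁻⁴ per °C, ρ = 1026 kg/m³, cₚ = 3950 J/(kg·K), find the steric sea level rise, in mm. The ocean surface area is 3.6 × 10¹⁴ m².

Δh = 61.9 mm

Per unit area: Q = 430×10²¹ / (3.6×10¹⁴) ≈ 1.194×10⁹ J/m²
Δh = αQ/(ρcₚ) = 2.1×10⁻⁴ × 1.194×10⁹ / (1026 × 3950) ≈ 0.06187 m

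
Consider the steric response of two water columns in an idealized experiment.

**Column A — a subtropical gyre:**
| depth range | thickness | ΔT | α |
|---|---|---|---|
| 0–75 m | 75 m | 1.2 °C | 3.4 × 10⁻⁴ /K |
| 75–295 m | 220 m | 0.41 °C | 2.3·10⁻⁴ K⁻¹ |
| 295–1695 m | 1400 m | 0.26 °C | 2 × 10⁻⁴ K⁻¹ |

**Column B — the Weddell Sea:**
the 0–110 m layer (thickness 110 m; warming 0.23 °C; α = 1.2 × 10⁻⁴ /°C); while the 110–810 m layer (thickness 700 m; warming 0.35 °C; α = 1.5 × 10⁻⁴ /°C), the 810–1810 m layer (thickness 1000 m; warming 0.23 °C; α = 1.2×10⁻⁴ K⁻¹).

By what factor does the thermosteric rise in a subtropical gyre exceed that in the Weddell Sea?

≈ 1.8×

A 1.2 × 3.4×10⁻⁴ × 75 = 0.03060 m
A 2.3×10⁻⁴ × 0.41 × 220 = 0.020746 m
A 1400 × 2×10⁻⁴ × 0.26 = 0.07280 m
A total: 0.124146 m
B 1.2×10⁻⁴ × 0.23 × 110 = 0.003036 m
B 110–810 m: 700 × 0.35 × 1.5×10⁻⁴ = 0.03675 m
B 1.2×10⁻⁴ × 1000 × 0.23 = 0.02760 m
B total: 0.067386 m
Ratio: 0.124146 / 0.067386 ≈ 1.842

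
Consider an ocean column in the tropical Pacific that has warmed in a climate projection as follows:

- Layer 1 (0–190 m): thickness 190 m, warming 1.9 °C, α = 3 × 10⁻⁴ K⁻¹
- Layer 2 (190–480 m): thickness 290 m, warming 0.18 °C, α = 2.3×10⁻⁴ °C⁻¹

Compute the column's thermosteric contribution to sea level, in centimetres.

12.0 cm of thermosteric rise

Layer 1: 1.9 × 3×10⁻⁴ × 190 = 0.10830 m
190–480 m: 0.18 × 2.3×10⁻⁴ × 290 = 0.012006 m
Δh = 0.10830 + 0.012006 = 0.120306 m ≈ 12.0 cm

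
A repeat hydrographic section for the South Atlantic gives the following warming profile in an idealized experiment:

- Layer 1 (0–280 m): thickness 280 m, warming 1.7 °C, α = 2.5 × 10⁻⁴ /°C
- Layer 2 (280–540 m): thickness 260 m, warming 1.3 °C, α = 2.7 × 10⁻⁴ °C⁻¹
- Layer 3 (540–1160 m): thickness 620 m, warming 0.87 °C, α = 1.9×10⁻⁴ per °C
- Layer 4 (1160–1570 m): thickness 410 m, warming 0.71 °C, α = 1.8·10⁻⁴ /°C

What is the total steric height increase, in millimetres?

0–280 m: 280 × 2.5×10⁻⁴ × 1.7 = 0.11900 m
2.7×10⁻⁴ × 1.3 × 260 = 0.09126 m
0.87 × 1.9×10⁻⁴ × 620 = 0.102486 m
1160–1570 m: 0.71 × 1.8×10⁻⁴ × 410 = 0.052398 m
Δh = 0.11900 + 0.09126 + 0.102486 + 0.052398 = 0.365144 m ≈ 365 mm

about 365 mm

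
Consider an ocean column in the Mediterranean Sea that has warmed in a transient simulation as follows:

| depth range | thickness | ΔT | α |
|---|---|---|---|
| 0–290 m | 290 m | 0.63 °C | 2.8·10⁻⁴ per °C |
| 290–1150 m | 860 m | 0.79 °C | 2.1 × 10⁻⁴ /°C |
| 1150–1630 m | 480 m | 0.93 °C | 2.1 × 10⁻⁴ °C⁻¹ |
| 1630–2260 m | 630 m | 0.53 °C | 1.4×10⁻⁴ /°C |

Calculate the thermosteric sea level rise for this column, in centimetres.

0–290 m: 2.8×10⁻⁴ × 0.63 × 290 = 0.051156 m
Layer 2: 2.1×10⁻⁴ × 0.79 × 860 = 0.142674 m
2.1×10⁻⁴ × 480 × 0.93 = 0.093744 m
1630–2260 m: 1.4×10⁻⁴ × 0.53 × 630 = 0.046746 m
Δh = 0.051156 + 0.142674 + 0.093744 + 0.046746 = 0.33432 m

Δh ≈ 33 cm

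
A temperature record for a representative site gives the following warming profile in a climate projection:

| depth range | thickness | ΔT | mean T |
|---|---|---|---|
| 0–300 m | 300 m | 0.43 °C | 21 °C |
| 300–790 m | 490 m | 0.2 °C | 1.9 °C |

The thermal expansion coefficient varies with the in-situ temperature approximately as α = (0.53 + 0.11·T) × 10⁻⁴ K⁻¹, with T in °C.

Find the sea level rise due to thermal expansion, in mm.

Δh = 44 mm

Layer 1: α = (0.53 + 0.11×21)×10⁻⁴ = 2.84×10⁻⁴ K⁻¹
Layer 2: α = (0.53 + 0.11×1.9)×10⁻⁴ = 0.739×10⁻⁴ K⁻¹
300 × 0.43 × 2.84×10⁻⁴ = 0.036636 m
Layer 2: 0.2 × 0.739×10⁻⁴ × 490 = 0.0072422 m
Δh = 0.036636 + 0.0072422 = 0.0438782 m ≈ 44 mm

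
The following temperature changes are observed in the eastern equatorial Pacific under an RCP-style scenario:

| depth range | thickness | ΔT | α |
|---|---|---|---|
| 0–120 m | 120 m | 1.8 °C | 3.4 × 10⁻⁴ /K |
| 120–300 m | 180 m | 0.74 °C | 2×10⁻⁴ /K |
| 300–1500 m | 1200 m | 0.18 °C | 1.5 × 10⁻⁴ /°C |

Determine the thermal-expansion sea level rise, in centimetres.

0–120 m: 3.4×10⁻⁴ × 120 × 1.8 = 0.07344 m
120–300 m: 2×10⁻⁴ × 0.74 × 180 = 0.02664 m
0.18 × 1200 × 1.5×10⁻⁴ = 0.03240 m
Δh = 0.07344 + 0.02664 + 0.03240 = 0.13248 m

Δh ≈ 13 cm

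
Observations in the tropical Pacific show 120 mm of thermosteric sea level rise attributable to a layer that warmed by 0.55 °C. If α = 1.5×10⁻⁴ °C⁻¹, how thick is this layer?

H ≈ 1500 m

H = Δh/(αΔT) = 0.12 / (1.5×10⁻⁴ × 0.55) ≈ 1455 m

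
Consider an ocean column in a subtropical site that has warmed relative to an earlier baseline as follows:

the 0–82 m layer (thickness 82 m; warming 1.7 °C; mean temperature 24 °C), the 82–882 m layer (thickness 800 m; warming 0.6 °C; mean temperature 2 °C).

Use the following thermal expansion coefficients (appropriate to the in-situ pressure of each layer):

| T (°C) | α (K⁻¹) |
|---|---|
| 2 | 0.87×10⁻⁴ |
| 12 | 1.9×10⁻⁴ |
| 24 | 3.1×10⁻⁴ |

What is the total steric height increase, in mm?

Layer 1 at 24 °C → α = 3.1×10⁻⁴ K⁻¹
Layer 2 at 2 °C → α = 0.87×10⁻⁴ K⁻¹
0–82 m: 1.7 × 3.1×10⁻⁴ × 82 = 0.043214 m
0.6 × 0.87×10⁻⁴ × 800 = 0.04176 m
Δh = 0.043214 + 0.04176 = 0.084974 m ≈ 85.0 mm

Δh ≈ 85.0 mm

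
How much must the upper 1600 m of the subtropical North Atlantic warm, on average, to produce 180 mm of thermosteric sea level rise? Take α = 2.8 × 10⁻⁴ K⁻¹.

about 0.402 K

ΔT = Δh/(αH) = 0.18 / (2.8×10⁻⁴ × 1600) ≈ 0.4018 K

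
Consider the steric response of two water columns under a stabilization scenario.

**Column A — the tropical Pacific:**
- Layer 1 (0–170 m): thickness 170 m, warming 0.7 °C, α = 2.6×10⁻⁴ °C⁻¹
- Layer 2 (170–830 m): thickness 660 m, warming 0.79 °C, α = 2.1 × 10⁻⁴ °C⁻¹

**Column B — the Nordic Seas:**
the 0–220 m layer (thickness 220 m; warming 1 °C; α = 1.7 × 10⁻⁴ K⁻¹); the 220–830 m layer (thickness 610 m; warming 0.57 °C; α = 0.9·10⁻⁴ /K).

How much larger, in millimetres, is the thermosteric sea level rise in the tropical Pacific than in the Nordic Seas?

72 mm larger

A 0–170 m: 2.6×10⁻⁴ × 170 × 0.7 = 0.03094 m
A Layer 2: 2.1×10⁻⁴ × 0.79 × 660 = 0.109494 m
A total: 0.140434 m
B Layer 1: 1.7×10⁻⁴ × 1 × 220 = 0.03740 m
B Layer 2: 0.57 × 0.9×10⁻⁴ × 610 = 0.031293 m
B total: 0.068693 m
Difference: 0.140434 − 0.068693 = 0.071741 m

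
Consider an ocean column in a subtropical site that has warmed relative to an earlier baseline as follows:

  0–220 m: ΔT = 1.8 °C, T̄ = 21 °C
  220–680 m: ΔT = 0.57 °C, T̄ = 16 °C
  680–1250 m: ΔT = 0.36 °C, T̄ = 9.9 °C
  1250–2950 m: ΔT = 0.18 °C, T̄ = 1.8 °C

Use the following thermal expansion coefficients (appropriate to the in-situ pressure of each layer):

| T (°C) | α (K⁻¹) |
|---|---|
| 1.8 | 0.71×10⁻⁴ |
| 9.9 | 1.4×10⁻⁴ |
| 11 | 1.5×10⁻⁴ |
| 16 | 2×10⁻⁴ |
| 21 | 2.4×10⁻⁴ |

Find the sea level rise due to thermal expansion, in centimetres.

Δh = 19.8 cm

Layer 1 at 21 °C → α = 2.4×10⁻⁴ K⁻¹
Layer 2 at 16 °C → α = 2×10⁻⁴ K⁻¹
Layer 3 at 9.9 °C → α = 1.4×10⁻⁴ K⁻¹
Layer 4 at 1.8 °C → α = 0.71×10⁻⁴ K⁻¹
Layer 1: 2.4×10⁻⁴ × 220 × 1.8 = 0.09504 m
460 × 2×10⁻⁴ × 0.57 = 0.05244 m
680–1250 m: 0.36 × 570 × 1.4×10⁻⁴ = 0.028728 m
Layer 4: 0.18 × 1700 × 0.71×10⁻⁴ = 0.021726 m
Δh = 0.09504 + 0.05244 + 0.028728 + 0.021726 = 0.197934 m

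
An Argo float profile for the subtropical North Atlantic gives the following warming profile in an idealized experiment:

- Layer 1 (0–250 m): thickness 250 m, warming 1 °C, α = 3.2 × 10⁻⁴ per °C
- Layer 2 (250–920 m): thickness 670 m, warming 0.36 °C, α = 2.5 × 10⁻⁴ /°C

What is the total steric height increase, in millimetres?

about 140 mm

Layer 1: 250 × 3.2×10⁻⁴ × 1 = 0.08000 m
250–920 m: 0.36 × 670 × 2.5×10⁻⁴ = 0.06030 m
Δh = 0.08000 + 0.06030 = 0.14030 m ≈ 140 mm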